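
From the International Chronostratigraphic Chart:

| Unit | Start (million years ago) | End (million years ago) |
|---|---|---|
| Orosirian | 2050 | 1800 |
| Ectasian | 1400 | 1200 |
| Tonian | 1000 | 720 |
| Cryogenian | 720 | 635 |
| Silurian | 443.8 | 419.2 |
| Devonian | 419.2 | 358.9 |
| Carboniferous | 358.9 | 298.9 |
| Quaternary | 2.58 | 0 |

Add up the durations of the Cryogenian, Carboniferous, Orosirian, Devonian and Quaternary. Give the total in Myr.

457.88 million years

Duration is start − end for each: (720 − 635) + (358.9 − 298.9) + (2050 − 1800) + (419.2 − 358.9) + (2.58 − 0).
That is 85 + 60 + 250 + 60.3 + 2.58, which totals 457.88 million years.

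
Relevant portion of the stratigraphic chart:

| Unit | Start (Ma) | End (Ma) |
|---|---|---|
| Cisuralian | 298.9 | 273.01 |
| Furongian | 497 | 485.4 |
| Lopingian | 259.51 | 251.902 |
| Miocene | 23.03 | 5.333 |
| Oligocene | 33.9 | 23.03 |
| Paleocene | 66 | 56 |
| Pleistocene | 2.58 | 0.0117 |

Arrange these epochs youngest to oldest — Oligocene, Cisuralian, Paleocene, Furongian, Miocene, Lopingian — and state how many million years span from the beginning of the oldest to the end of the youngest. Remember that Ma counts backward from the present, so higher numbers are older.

Start ages (Ma): Furongian 497, Cisuralian 298.9, Lopingian 259.51, Paleocene 66, Oligocene 33.9, Miocene 23.03.
Ordered youngest to oldest: Miocene, Oligocene, Paleocene, Lopingian, Cisuralian, Furongian.
Span = 497 − 5.333 = 491.667 Myr.

Miocene, Oligocene, Paleocene, Lopingian, Cisuralian, Furongian; total span 491.667 Myr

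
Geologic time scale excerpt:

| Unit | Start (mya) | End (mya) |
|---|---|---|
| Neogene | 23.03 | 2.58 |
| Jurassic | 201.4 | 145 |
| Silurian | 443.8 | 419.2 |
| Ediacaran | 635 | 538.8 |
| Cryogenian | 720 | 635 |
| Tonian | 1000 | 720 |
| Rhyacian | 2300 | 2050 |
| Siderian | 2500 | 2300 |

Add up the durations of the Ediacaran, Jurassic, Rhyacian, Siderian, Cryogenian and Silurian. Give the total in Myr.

Each duration: Ediacaran = 96.2; Jurassic = 56.4; Rhyacian = 250; Siderian = 200; Cryogenian = 85; Silurian = 24.6.
Sum: 96.2 + 56.4 + 250 + 200 + 85 + 24.6 = 712.2 Myr.

712.2 million years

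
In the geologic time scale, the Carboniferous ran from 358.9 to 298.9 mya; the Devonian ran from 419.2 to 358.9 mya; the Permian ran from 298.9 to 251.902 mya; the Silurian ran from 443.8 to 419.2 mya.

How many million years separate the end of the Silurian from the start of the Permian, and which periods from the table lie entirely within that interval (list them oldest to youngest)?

120.3 million years; Devonian, Carboniferous

End of Silurian = 419.2 Ma; start of Permian = 298.9 Ma.
Gap = 419.2 − 298.9 = 120.3 Myr.
Periods wholly inside 419.2–298.9 Ma: Devonian (419.2–358.9), Carboniferous (358.9–298.9).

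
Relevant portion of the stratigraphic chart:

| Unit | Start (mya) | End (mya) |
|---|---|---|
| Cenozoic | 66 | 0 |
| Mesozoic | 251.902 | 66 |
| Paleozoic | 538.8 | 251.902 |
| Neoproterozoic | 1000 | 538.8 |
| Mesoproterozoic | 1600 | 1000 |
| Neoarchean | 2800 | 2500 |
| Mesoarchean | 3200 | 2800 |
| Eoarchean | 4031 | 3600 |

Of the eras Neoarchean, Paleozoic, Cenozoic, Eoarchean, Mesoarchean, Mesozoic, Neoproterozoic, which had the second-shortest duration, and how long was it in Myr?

Start − end for each: Neoarchean 2800 − 2500 = 300; Paleozoic 538.8 − 251.902 = 286.898; Cenozoic 66 − 0 = 66; Eoarchean 4031 − 3600 = 431; Mesoarchean 3200 − 2800 = 400; Mesozoic 251.902 − 66 = 185.902; Neoproterozoic 1000 − 538.8 = 461.2.
Ranking these from shortest: Cenozoic < Mesozoic < Paleozoic < Neoarchean < Mesoarchean < Eoarchean < Neoproterozoic.
Position 2 in that ranking is Mesozoic, which lasted 185.902 Myr.

Mesozoic, 185.902 million years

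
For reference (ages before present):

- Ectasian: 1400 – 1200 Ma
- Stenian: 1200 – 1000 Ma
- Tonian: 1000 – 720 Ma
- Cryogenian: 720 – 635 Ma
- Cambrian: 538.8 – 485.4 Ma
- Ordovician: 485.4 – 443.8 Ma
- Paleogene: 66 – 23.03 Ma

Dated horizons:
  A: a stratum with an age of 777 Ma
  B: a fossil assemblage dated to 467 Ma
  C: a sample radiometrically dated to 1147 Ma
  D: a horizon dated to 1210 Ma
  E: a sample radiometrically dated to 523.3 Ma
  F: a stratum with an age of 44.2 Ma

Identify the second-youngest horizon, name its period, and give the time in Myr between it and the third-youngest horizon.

B, in the Ordovician; 56.3 million years to E

Sorted youngest-first by Ma: F (44.2), B (467), E (523.3), A (777), C (1147), D (1210).
The second youngest is B at 467 Ma, which lies in 485.4–443.8 Ma: the Ordovician.
The third youngest is E at 523.3 Ma; separation = |467 − 523.3| = 56.3 Myr.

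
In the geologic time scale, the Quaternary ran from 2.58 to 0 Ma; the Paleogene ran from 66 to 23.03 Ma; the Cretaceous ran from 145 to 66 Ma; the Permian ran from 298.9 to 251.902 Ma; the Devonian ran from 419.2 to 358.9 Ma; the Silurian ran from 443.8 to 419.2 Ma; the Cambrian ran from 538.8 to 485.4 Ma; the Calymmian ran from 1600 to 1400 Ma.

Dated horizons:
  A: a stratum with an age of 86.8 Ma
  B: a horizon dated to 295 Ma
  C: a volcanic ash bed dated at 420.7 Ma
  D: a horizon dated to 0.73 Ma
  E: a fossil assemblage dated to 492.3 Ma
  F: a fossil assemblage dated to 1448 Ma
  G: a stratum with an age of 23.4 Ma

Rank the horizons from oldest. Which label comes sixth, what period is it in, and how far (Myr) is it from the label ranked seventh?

G, in the Paleogene; 22.67 million years to D

Sorted oldest-first by Ma: F (1448), E (492.3), C (420.7), B (295), A (86.8), G (23.4), D (0.73).
The sixth oldest is G at 23.4 Ma, which lies in 66–23.03 Ma: the Paleogene.
The seventh oldest is D at 0.73 Ma; separation = |23.4 − 0.73| = 22.67 Myr.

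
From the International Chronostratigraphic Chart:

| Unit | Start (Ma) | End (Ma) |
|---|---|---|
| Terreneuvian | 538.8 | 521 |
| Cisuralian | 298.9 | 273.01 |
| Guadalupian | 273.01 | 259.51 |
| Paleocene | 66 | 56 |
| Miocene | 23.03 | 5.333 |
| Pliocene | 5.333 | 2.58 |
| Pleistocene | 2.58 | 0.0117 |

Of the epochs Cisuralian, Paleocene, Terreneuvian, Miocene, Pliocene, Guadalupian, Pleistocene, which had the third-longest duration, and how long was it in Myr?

Durations: Cisuralian 25.89; Paleocene 10; Terreneuvian 17.8; Miocene 17.697; Pliocene 2.753; Guadalupian 13.5; Pleistocene 2.5683 Myr.
Sorted longest-first: Cisuralian (25.89), Terreneuvian (17.8), Miocene (17.697), Guadalupian (13.5), Paleocene (10), Pliocene (2.753), Pleistocene (2.5683).
The third longest is Miocene at 17.697 Myr.

Miocene, 17.697 million years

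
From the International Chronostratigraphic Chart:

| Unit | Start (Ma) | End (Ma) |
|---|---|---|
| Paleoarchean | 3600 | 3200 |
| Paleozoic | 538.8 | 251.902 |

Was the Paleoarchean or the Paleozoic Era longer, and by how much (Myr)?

Paleoarchean, by 113.102 million years

Paleoarchean: 3600 − 3200 = 400 Myr.
Paleozoic: 538.8 − 251.902 = 286.898 Myr.
Difference: 400 − 286.898 = 113.102 Myr, so the Paleoarchean was longer.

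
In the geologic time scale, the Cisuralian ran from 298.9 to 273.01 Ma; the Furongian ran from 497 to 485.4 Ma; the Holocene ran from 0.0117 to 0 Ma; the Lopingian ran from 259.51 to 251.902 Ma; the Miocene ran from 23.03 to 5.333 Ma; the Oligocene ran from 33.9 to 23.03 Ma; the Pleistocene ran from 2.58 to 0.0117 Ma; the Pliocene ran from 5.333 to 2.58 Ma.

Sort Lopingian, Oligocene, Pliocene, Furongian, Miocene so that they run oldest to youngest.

Sorting by start age (descending Ma, since larger Ma = older): Furongian start 497, Lopingian start 259.51, Oligocene start 33.9, Miocene start 23.03, Pliocene start 5.333.

Furongian, Lopingian, Oligocene, Miocene, Pliocene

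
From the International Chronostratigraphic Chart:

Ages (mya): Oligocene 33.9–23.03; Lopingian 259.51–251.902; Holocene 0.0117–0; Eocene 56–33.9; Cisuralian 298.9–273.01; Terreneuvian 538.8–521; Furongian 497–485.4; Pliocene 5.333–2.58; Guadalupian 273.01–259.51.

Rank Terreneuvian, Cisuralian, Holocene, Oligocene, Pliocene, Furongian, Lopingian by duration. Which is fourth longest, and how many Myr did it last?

Durations: Terreneuvian 17.8; Cisuralian 25.89; Holocene 0.0117; Oligocene 10.87; Pliocene 2.753; Furongian 11.6; Lopingian 7.608 Myr.
Sorted longest-first: Cisuralian (25.89), Terreneuvian (17.8), Furongian (11.6), Oligocene (10.87), Lopingian (7.608), Pliocene (2.753), Holocene (0.0117).
The fourth longest is Oligocene at 10.87 Myr.

Oligocene, 10.87 million years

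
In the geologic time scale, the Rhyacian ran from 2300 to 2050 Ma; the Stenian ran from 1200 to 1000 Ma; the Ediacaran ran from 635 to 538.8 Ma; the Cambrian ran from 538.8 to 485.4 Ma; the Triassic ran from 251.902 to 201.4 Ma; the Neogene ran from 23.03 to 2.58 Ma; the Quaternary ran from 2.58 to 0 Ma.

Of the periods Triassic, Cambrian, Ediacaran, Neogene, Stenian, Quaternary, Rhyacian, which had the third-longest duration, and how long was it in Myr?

Ediacaran, 96.2 million years

Durations: Triassic 50.502; Cambrian 53.4; Ediacaran 96.2; Neogene 20.45; Stenian 200; Quaternary 2.58; Rhyacian 250 Myr.
Sorted longest-first: Rhyacian (250), Stenian (200), Ediacaran (96.2), Cambrian (53.4), Triassic (50.502), Neogene (20.45), Quaternary (2.58).
The third longest is Ediacaran at 96.2 Myr.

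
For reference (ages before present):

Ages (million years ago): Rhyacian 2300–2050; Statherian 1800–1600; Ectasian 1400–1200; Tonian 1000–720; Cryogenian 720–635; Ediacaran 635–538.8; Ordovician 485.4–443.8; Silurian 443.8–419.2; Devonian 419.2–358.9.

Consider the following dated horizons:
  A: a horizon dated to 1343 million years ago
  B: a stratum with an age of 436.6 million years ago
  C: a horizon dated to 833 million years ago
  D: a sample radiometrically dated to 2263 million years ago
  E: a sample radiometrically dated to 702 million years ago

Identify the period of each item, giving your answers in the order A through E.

A — Ectasian; B — Silurian; C — Tonian; D — Rhyacian; E — Cryogenian

Match each age against the start–end ranges in the excerpt: A = 1343 Ma → Ectasian (1400–1200); B = 436.6 Ma → Silurian (443.8–419.2); C = 833 Ma → Tonian (1000–720); D = 2263 Ma → Rhyacian (2300–2050); E = 702 Ma → Cryogenian (720–635).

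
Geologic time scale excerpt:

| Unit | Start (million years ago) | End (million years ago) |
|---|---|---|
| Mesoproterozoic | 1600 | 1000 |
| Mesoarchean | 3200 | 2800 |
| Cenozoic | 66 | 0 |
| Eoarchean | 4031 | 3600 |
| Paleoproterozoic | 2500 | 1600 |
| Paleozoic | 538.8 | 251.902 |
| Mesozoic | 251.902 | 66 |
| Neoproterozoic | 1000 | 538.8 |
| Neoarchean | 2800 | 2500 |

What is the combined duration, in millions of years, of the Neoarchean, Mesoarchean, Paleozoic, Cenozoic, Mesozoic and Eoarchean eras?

1669.8 million years

Each duration: Neoarchean = 300; Mesoarchean = 400; Paleozoic = 286.898; Cenozoic = 66; Mesozoic = 185.902; Eoarchean = 431.
Sum: 300 + 400 + 286.898 + 66 + 185.902 + 431 = 1669.8 Myr.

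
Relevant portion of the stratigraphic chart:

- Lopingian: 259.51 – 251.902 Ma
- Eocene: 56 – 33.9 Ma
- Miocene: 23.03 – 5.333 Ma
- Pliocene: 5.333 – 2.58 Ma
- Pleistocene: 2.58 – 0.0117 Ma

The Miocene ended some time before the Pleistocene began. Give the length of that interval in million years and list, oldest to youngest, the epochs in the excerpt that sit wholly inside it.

2.753 million years; Pliocene

End of Miocene = 5.333 Ma; start of Pleistocene = 2.58 Ma.
Gap = 5.333 − 2.58 = 2.753 Myr.
Epochs wholly inside 5.333–2.58 Ma: Pliocene (5.333–2.58).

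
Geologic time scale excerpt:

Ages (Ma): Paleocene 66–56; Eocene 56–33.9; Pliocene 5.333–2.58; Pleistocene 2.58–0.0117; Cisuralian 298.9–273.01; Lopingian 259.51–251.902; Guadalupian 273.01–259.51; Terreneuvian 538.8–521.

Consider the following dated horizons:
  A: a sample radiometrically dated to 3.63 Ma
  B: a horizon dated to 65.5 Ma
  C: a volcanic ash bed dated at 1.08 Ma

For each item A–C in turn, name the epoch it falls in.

A — Pliocene; B — Paleocene; C — Pleistocene

A: 3.63 Ma lies in 5.333–2.58 Ma, so Pliocene.
B: 65.5 Ma lies in 66–56 Ma, so Paleocene.
C: 1.08 Ma lies in 2.58–0.0117 Ma, so Pleistocene.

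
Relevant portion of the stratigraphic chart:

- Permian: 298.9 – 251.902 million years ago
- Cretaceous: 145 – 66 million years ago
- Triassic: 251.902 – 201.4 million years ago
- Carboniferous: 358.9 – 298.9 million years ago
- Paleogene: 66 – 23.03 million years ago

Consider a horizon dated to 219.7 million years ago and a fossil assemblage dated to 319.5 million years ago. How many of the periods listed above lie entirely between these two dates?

319.5 Ma sits inside the Carboniferous (358.9–298.9) and 219.7 Ma inside the Triassic (251.902–201.4); neither of those is wholly between the two dates.
The listed periods lying completely between them are Permian — 1 in all.

1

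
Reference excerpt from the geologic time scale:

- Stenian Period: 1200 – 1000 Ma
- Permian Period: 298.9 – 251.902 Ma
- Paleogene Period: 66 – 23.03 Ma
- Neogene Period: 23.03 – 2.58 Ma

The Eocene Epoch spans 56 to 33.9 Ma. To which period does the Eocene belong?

The Eocene (56–33.9 Ma) lies entirely within 66–23.03 Ma, the Paleogene Period.

Paleogene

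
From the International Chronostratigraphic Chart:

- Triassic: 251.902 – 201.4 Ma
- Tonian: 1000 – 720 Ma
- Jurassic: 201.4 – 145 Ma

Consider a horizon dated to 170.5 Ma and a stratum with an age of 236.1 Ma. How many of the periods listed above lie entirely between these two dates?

Checking each listed span, none has both start < 236.1 Ma and end > 170.5 Ma — every period straddles one of the two dates or lies outside them — so the count is 0.

0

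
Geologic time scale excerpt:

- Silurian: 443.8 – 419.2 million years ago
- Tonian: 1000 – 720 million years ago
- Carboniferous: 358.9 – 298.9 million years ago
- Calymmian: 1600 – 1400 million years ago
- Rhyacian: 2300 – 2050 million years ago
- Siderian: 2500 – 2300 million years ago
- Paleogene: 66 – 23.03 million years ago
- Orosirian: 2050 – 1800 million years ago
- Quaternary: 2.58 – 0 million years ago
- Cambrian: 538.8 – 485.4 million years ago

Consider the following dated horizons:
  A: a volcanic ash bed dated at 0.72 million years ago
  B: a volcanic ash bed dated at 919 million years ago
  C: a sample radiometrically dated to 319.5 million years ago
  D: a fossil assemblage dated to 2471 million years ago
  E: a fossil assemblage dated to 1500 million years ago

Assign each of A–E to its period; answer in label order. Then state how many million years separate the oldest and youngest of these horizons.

A — Quaternary; B — Tonian; C — Carboniferous; D — Siderian; E — Calymmian; span 2470.28 million years

Match each age against the start–end ranges in the excerpt: A = 0.72 Ma → Quaternary (2.58–0); B = 919 Ma → Tonian (1000–720); C = 319.5 Ma → Carboniferous (358.9–298.9); D = 2471 Ma → Siderian (2500–2300); E = 1500 Ma → Calymmian (1600–1400).
The largest age is 2471 Ma and the smallest is 0.72 Ma; their difference is 2470.28 Myr.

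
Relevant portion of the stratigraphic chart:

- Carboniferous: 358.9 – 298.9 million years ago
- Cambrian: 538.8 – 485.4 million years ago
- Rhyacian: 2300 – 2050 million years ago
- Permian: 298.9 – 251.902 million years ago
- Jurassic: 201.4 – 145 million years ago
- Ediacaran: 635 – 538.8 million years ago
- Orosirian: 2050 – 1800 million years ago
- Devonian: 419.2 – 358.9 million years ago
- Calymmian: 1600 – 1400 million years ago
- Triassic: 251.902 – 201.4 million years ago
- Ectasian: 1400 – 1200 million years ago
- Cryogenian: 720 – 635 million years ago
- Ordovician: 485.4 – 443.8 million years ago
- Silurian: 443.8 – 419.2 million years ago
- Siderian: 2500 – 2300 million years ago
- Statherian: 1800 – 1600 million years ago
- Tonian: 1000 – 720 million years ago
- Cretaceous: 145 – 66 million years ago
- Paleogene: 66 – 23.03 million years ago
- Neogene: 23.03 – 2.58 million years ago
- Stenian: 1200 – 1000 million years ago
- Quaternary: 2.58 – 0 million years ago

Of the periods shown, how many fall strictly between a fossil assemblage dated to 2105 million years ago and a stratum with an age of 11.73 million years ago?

The older date is 2105 Ma and the younger is 11.73 Ma.
Periods with start < 2105 and end > 11.73 Ma: Orosirian (2050–1800), Statherian (1800–1600), Calymmian (1600–1400), Ectasian (1400–1200), Stenian (1200–1000), Tonian (1000–720), Cryogenian (720–635), Ediacaran (635–538.8), Cambrian (538.8–485.4), Ordovician (485.4–443.8), Silurian (443.8–419.2), Devonian (419.2–358.9), Carboniferous (358.9–298.9), Permian (298.9–251.902), Triassic (251.902–201.4), Jurassic (201.4–145), Cretaceous (145–66), Paleogene (66–23.03).
That is 18 complete periods.

18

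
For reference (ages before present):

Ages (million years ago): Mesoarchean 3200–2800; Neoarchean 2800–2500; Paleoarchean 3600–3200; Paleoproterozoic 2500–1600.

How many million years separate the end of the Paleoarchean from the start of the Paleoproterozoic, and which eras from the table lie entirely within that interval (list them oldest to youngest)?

700 million years; Mesoarchean, Neoarchean

The Paleoarchean closes at 3200 Ma and the Paleoproterozoic opens at 2500 Ma, so the interval is 3200 − 2500 = 700 Myr.
An era fits inside if it starts at or after 3200 Ma and ends at or before 2500 Ma; oldest first that gives Mesoarchean, Neoarchean.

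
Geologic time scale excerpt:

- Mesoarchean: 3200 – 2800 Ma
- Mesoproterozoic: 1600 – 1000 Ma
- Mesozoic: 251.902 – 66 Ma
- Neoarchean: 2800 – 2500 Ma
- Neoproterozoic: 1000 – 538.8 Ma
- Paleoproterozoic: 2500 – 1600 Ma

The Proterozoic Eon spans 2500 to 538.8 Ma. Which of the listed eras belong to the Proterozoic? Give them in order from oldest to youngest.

Paleoproterozoic, Mesoproterozoic, Neoproterozoic

Eras with both bounds inside 2500–538.8 Ma: Paleoproterozoic (2500–1600), Mesoproterozoic (1600–1000), Neoproterozoic (1000–538.8).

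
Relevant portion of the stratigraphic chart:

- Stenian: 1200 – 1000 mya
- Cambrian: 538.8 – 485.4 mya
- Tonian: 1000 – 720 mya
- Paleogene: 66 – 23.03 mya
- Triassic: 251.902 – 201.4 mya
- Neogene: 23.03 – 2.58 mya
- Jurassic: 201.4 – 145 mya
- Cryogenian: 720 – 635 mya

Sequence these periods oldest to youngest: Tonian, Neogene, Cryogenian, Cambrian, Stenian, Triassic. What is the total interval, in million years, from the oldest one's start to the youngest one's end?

Stenian, Tonian, Cryogenian, Cambrian, Triassic, Neogene; total span 1197.42 Myr

Start ages (Ma): Stenian 1200, Tonian 1000, Cryogenian 720, Cambrian 538.8, Triassic 251.902, Neogene 23.03.
Ordered oldest to youngest: Stenian, Tonian, Cryogenian, Cambrian, Triassic, Neogene.
Span = 1200 − 2.58 = 1197.42 Myr.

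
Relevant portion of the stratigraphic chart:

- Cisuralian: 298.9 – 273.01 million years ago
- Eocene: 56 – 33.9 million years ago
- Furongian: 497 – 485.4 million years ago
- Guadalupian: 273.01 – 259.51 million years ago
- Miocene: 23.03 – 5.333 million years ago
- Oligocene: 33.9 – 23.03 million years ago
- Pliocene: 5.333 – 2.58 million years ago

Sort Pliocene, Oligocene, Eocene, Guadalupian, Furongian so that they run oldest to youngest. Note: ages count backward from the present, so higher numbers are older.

Furongian → Guadalupian → Eocene → Oligocene → Pliocene

The oldest of these is Furongian (starts 497 Ma) and the youngest is Pliocene (ends 2.58 Ma).
In between, by decreasing start age: Guadalupian (273.01), Eocene (56), Oligocene (33.9).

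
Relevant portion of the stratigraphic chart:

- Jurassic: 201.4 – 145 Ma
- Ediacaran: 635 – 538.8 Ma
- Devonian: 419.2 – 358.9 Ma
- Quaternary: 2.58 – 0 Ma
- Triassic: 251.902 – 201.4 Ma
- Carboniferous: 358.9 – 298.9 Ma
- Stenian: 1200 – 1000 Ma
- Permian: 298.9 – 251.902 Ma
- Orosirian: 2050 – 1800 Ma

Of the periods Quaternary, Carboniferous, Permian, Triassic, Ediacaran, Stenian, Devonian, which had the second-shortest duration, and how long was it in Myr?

Start − end for each: Quaternary 2.58 − 0 = 2.58; Carboniferous 358.9 − 298.9 = 60; Permian 298.9 − 251.902 = 46.998; Triassic 251.902 − 201.4 = 50.502; Ediacaran 635 − 538.8 = 96.2; Stenian 1200 − 1000 = 200; Devonian 419.2 − 358.9 = 60.3.
Ranking these from shortest: Quaternary < Permian < Triassic < Carboniferous < Devonian < Ediacaran < Stenian.
Position 2 in that ranking is Permian, which lasted 46.998 Myr.

Permian, 46.998 million years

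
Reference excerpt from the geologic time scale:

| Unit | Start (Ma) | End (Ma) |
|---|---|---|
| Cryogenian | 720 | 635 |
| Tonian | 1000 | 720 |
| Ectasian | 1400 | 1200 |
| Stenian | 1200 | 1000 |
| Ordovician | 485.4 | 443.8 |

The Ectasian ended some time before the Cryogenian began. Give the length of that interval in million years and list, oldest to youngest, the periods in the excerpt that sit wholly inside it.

End of Ectasian = 1200 Ma; start of Cryogenian = 720 Ma.
Gap = 1200 − 720 = 480 Myr.
Periods wholly inside 1200–720 Ma: Stenian (1200–1000), Tonian (1000–720).

480 million years; Stenian, Tonian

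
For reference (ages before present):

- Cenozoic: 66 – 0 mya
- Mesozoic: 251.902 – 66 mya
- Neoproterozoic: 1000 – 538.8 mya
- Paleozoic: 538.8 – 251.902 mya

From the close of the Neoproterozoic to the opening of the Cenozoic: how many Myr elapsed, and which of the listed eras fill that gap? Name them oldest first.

472.8 million years; Paleozoic, Mesozoic

End of Neoproterozoic = 538.8 Ma; start of Cenozoic = 66 Ma.
Gap = 538.8 − 66 = 472.8 Myr.
Eras wholly inside 538.8–66 Ma: Paleozoic (538.8–251.902), Mesozoic (251.902–66).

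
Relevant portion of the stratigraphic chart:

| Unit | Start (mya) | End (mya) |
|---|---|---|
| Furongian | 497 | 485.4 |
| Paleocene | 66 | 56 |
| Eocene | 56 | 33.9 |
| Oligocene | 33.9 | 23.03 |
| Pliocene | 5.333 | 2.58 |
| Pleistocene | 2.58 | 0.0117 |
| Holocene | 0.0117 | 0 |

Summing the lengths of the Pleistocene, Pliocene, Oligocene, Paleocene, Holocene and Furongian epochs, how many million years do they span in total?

37.803 million years

Each duration: Pleistocene = 2.5683; Pliocene = 2.753; Oligocene = 10.87; Paleocene = 10; Holocene = 0.0117; Furongian = 11.6.
Sum: 2.5683 + 2.753 + 10.87 + 10 + 0.0117 + 11.6 = 37.803 Myr.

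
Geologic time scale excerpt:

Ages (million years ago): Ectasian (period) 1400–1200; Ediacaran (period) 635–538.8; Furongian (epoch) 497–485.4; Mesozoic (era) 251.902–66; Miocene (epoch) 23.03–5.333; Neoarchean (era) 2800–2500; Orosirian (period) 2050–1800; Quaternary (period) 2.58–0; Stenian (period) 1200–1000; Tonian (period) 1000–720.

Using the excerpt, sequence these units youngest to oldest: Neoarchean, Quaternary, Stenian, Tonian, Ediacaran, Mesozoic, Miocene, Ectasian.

Quaternary, then Miocene, then Mesozoic, then Ediacaran, then Tonian, then Stenian, then Ectasian, then Neoarchean

Sorting by start age (ascending Ma, since larger Ma = older): Quaternary start 2.58, Miocene start 23.03, Mesozoic start 251.902, Ediacaran start 635, Tonian start 1000, Stenian start 1200, Ectasian start 1400, Neoarchean start 2800.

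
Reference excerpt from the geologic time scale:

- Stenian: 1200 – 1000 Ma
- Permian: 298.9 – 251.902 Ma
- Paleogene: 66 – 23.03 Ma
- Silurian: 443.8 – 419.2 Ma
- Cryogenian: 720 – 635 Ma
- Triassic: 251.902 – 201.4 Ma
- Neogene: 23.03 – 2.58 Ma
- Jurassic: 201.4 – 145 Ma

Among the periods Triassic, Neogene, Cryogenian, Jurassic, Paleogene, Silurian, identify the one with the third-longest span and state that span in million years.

Triassic, 50.502 million years

Durations: Triassic 50.502; Neogene 20.45; Cryogenian 85; Jurassic 56.4; Paleogene 42.97; Silurian 24.6 Myr.
Sorted longest-first: Cryogenian (85), Jurassic (56.4), Triassic (50.502), Paleogene (42.97), Silurian (24.6), Neogene (20.45).
The third longest is Triassic at 50.502 Myr.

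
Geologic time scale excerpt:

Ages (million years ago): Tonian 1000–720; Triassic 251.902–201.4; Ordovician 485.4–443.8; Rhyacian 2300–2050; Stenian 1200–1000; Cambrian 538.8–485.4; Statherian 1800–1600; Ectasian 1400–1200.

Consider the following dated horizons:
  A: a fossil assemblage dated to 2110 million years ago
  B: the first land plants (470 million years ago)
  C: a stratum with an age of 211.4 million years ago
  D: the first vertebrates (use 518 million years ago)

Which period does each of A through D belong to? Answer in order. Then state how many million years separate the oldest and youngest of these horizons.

A — Rhyacian; B — Ordovician; C — Triassic; D — Cambrian; span 1898.6 million years

Match each age against the start–end ranges in the excerpt: A = 2110 Ma → Rhyacian (2300–2050); B = 470 Ma → Ordovician (485.4–443.8); C = 211.4 Ma → Triassic (251.902–201.4); D = 518 Ma → Cambrian (538.8–485.4).
The largest age is 2110 Ma and the smallest is 211.4 Ma; their difference is 1898.6 Myr.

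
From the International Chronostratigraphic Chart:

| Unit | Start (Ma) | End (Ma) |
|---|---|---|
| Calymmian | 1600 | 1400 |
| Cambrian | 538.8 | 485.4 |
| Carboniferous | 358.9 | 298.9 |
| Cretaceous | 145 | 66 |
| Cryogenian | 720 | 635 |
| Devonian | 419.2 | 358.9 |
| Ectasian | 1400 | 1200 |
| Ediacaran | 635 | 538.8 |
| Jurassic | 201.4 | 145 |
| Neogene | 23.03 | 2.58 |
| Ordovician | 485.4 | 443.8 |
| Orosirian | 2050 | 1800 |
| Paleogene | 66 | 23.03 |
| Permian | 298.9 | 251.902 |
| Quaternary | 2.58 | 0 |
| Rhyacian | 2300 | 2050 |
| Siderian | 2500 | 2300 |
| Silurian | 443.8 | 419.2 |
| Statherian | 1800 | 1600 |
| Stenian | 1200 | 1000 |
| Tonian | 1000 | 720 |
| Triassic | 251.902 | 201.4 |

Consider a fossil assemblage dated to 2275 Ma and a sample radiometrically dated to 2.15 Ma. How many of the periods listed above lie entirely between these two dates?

19

The older date is 2275 Ma and the younger is 2.15 Ma.
Periods with start < 2275 and end > 2.15 Ma: Orosirian (2050–1800), Statherian (1800–1600), Calymmian (1600–1400), Ectasian (1400–1200), Stenian (1200–1000), Tonian (1000–720), Cryogenian (720–635), Ediacaran (635–538.8), Cambrian (538.8–485.4), Ordovician (485.4–443.8), Silurian (443.8–419.2), Devonian (419.2–358.9), Carboniferous (358.9–298.9), Permian (298.9–251.902), Triassic (251.902–201.4), Jurassic (201.4–145), Cretaceous (145–66), Paleogene (66–23.03), Neogene (23.03–2.58).
That is 19 complete periods.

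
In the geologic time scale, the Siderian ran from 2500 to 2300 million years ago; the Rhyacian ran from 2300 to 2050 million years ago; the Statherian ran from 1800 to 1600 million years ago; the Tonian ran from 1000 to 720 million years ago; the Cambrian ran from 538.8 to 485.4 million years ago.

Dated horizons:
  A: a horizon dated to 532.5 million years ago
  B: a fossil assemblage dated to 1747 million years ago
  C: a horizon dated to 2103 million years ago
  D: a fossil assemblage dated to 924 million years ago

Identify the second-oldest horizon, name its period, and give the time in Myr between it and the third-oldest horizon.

Sorted oldest-first by Ma: C (2103), B (1747), D (924), A (532.5).
The second oldest is B at 1747 Ma, which lies in 1800–1600 Ma: the Statherian.
The third oldest is D at 924 Ma; separation = |1747 − 924| = 823 Myr.

B, in the Statherian; 823 million years to D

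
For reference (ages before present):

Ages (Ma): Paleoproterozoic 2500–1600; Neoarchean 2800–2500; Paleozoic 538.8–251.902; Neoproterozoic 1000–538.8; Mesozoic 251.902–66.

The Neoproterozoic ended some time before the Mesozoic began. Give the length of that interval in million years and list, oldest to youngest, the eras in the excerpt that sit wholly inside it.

End of Neoproterozoic = 538.8 Ma; start of Mesozoic = 251.902 Ma.
Gap = 538.8 − 251.902 = 286.898 Myr.
Eras wholly inside 538.8–251.902 Ma: Paleozoic (538.8–251.902).

286.898 million years; Paleozoic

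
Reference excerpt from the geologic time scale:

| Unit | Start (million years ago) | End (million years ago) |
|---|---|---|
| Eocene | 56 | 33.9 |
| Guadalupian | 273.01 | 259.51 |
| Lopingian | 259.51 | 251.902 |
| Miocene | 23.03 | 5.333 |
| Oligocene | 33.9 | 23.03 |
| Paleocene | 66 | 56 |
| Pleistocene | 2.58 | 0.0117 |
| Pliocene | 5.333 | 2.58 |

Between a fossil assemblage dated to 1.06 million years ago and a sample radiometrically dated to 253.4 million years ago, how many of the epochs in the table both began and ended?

5

253.4 Ma sits inside the Lopingian (259.51–251.902) and 1.06 Ma inside the Pleistocene (2.58–0.0117); neither of those is wholly between the two dates.
The listed epochs lying completely between them are Paleocene, Eocene, Oligocene, Miocene, Pliocene — 5 in all.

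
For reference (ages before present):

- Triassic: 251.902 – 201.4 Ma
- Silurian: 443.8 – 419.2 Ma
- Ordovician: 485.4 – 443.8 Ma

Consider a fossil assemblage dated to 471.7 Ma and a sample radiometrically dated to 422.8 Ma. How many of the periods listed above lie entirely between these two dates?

0

Checking each listed span, none has both start < 471.7 Ma and end > 422.8 Ma — every period straddles one of the two dates or lies outside them — so the count is 0.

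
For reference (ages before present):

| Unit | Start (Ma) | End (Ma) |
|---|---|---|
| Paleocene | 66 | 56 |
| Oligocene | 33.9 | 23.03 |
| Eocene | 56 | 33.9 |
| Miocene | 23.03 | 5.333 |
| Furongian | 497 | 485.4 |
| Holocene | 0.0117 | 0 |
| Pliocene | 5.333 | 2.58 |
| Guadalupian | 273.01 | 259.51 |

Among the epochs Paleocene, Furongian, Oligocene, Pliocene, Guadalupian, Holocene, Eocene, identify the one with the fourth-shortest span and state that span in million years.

Oligocene, 10.87 million years

Durations: Paleocene 10; Furongian 11.6; Oligocene 10.87; Pliocene 2.753; Guadalupian 13.5; Holocene 0.0117; Eocene 22.1 Myr.
Sorted shortest-first: Holocene (0.0117), Pliocene (2.753), Paleocene (10), Oligocene (10.87), Furongian (11.6), Guadalupian (13.5), Eocene (22.1).
The fourth shortest is Oligocene at 10.87 Myr.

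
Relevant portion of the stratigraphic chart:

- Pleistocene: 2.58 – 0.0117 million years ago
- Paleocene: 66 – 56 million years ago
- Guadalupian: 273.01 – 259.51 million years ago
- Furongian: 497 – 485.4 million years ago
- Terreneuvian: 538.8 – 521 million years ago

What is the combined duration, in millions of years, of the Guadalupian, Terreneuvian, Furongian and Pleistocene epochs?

45.4683 million years

Duration is start − end for each: (273.01 − 259.51) + (538.8 − 521) + (497 − 485.4) + (2.58 − 0.0117).
That is 13.5 + 17.8 + 11.6 + 2.5683, which totals 45.4683 million years.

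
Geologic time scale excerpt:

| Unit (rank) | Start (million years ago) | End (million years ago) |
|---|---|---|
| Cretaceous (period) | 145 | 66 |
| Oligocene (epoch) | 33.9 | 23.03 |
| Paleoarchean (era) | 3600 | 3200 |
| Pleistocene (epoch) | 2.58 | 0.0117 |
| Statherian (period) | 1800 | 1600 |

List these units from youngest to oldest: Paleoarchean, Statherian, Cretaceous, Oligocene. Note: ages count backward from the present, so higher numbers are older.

Sorting by start age (ascending Ma, since larger Ma = older): Oligocene start 33.9, Cretaceous start 145, Statherian start 1800, Paleoarchean start 3600.

Oligocene, Cretaceous, Statherian, Paleoarchean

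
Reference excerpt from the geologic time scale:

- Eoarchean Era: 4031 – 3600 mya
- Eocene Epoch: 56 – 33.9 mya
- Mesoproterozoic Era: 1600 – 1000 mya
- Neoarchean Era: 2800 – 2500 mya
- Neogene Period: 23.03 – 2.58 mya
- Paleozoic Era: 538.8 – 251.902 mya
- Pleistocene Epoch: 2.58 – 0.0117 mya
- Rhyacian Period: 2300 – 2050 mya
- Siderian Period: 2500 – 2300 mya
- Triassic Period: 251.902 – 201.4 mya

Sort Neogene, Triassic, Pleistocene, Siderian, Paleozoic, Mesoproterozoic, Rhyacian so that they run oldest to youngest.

Sorting by start age (descending Ma, since larger Ma = older): Siderian start 2500, Rhyacian start 2300, Mesoproterozoic start 1600, Paleozoic start 538.8, Triassic start 251.902, Neogene start 23.03, Pleistocene start 2.58.

Siderian, Rhyacian, Mesoproterozoic, Paleozoic, Triassic, Neogene, Pleistocene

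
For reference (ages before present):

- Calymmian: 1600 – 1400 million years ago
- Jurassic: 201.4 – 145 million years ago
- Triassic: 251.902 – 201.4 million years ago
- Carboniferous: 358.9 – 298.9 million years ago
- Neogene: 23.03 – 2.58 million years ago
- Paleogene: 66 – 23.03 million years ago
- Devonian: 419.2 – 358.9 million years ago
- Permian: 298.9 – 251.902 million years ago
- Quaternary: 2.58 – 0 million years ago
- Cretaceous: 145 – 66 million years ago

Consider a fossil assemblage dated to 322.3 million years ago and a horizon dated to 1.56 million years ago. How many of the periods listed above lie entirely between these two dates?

322.3 Ma sits inside the Carboniferous (358.9–298.9) and 1.56 Ma inside the Quaternary (2.58–0); neither of those is wholly between the two dates.
The listed periods lying completely between them are Permian, Triassic, Jurassic, Cretaceous, Paleogene, Neogene — 6 in all.

6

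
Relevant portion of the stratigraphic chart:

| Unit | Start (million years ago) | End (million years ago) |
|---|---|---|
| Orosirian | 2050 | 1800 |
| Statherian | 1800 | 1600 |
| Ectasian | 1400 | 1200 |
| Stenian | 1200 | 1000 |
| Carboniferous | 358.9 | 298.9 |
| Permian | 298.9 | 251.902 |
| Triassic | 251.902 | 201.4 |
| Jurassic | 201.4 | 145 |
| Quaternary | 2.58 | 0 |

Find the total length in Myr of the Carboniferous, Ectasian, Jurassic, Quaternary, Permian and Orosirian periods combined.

615.978 million years

Each duration: Carboniferous = 60; Ectasian = 200; Jurassic = 56.4; Quaternary = 2.58; Permian = 46.998; Orosirian = 250.
Sum: 60 + 200 + 56.4 + 2.58 + 46.998 + 250 = 615.978 Myr.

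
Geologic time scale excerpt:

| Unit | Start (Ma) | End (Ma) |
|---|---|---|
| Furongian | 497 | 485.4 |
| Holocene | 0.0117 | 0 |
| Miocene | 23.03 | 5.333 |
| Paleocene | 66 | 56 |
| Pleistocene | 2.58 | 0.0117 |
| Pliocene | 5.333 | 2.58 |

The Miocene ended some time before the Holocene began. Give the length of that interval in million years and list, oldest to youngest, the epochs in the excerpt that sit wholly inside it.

5.3213 million years; Pliocene, Pleistocene

The Miocene closes at 5.333 Ma and the Holocene opens at 0.0117 Ma, so the interval is 5.333 − 0.0117 = 5.3213 Myr.
An epoch fits inside if it starts at or after 5.333 Ma and ends at or before 0.0117 Ma; oldest first that gives Pliocene, Pleistocene.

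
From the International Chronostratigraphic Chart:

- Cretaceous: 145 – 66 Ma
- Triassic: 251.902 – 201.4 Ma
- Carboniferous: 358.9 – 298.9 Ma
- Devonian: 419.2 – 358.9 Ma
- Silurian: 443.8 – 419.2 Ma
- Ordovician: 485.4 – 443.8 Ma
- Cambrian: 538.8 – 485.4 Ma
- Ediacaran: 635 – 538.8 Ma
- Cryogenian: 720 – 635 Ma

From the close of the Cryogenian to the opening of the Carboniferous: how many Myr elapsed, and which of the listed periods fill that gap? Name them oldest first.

276.1 million years; Ediacaran, Cambrian, Ordovician, Silurian, Devonian

The Cryogenian closes at 635 Ma and the Carboniferous opens at 358.9 Ma, so the interval is 635 − 358.9 = 276.1 Myr.
A period fits inside if it starts at or after 635 Ma and ends at or before 358.9 Ma; oldest first that gives Ediacaran, Cambrian, Ordovician, Silurian, Devonian.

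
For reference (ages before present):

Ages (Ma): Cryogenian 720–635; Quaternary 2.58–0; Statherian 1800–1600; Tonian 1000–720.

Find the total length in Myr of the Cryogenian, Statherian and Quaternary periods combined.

287.58 million years

Each duration: Cryogenian = 85; Statherian = 200; Quaternary = 2.58.
Sum: 85 + 200 + 2.58 = 287.58 Myr.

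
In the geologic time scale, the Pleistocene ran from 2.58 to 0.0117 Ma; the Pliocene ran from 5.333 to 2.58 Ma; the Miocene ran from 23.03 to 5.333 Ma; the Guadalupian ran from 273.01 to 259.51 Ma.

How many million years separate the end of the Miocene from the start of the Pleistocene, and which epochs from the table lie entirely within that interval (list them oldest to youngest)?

End of Miocene = 5.333 Ma; start of Pleistocene = 2.58 Ma.
Gap = 5.333 − 2.58 = 2.753 Myr.
Epochs wholly inside 5.333–2.58 Ma: Pliocene (5.333–2.58).

2.753 million years; Pliocene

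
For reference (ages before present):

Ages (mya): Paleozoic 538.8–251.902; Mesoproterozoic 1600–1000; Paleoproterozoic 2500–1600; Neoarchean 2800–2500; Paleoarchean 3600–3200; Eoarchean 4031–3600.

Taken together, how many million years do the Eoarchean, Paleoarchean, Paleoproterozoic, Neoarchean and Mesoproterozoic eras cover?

Duration is start − end for each: (4031 − 3600) + (3600 − 3200) + (2500 − 1600) + (2800 − 2500) + (1600 − 1000).
That is 431 + 400 + 900 + 300 + 600, which totals 2631 million years.

2631 million years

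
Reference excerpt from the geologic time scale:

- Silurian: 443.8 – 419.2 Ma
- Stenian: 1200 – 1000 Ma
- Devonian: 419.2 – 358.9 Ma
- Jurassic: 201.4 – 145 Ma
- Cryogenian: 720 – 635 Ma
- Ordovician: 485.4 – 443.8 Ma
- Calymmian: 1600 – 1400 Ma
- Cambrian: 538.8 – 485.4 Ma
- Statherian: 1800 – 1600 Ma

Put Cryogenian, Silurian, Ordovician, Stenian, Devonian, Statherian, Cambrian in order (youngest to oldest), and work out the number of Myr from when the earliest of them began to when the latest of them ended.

Devonian → Silurian → Ordovician → Cambrian → Cryogenian → Stenian → Statherian; total span 1441.1 Myr

From the excerpt: Cryogenian 720–635; Silurian 443.8–419.2; Ordovician 485.4–443.8; Stenian 1200–1000; Devonian 419.2–358.9; Statherian 1800–1600; Cambrian 538.8–485.4 (Ma).
Larger Ma is earlier, so the oldest is Statherian and the youngest is Devonian; youngest to oldest: Devonian, Silurian, Ordovician, Cambrian, Cryogenian, Stenian, Statherian.
Oldest start 1800 minus youngest end 358.9 gives 1441.1 Myr overall.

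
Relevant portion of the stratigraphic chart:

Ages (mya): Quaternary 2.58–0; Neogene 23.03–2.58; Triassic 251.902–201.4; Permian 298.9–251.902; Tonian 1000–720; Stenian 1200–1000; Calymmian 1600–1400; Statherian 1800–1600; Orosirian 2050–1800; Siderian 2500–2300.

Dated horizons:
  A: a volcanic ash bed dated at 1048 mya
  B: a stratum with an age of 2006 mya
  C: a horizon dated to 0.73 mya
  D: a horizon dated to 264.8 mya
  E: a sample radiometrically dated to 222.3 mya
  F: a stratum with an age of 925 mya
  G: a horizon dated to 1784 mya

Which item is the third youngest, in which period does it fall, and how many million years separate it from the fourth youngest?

D, in the Permian; 660.2 million years to F

Smaller Ma means younger, so youngest first: C 0.73 < E 222.3 < D 264.8 < F 925 < A 1048 < G 1784 < B 2006.
Counting 3 along gives D (264.8 Ma); the excerpt puts that inside the Permian, 298.9–251.902 Ma.
Next in line is F (925 Ma), and 925 − 264.8 = 660.2 Myr.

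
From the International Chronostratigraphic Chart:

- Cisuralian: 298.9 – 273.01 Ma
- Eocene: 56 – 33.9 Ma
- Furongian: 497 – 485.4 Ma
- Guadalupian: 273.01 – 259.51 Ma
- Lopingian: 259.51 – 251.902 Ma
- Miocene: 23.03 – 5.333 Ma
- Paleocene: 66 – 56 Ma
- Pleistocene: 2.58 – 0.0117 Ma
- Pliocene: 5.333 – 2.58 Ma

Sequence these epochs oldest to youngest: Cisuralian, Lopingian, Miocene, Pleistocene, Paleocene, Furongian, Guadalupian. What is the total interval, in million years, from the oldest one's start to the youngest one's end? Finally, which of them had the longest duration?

Start ages (Ma): Furongian 497, Cisuralian 298.9, Guadalupian 273.01, Lopingian 259.51, Paleocene 66, Miocene 23.03, Pleistocene 2.58.
Ordered oldest to youngest: Furongian, Cisuralian, Guadalupian, Lopingian, Paleocene, Miocene, Pleistocene.
Span = 497 − 0.0117 = 496.9883 Myr.
Durations: Pleistocene 2.5683, Lopingian 7.608, Miocene 17.697, Guadalupian 13.5, Furongian 11.6, Paleocene 10, Cisuralian 25.89 → longest is Cisuralian (25.89 Myr).

Furongian → Cisuralian → Guadalupian → Lopingian → Paleocene → Miocene → Pleistocene; total span 496.9883 Myr; longest is Cisuralian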